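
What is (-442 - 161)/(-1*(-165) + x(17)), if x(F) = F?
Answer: -603/182 ≈ -3.3132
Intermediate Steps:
(-442 - 161)/(-1*(-165) + x(17)) = (-442 - 161)/(-1*(-165) + 17) = -603/(165 + 17) = -603/182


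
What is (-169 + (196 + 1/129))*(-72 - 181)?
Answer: -881452/129 ≈ -6833.0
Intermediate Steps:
(-169 + (196 + 1/129))*(-72 - 181) = (-169 + (196 + 1/129))*(-253) = (-169 + 25285/129)*(-253) = (3484/129)*(-253) = -881452/129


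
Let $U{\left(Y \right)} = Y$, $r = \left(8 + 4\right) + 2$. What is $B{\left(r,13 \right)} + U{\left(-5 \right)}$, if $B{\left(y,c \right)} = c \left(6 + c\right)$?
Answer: $242$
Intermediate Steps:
$r = 14$ ($r = 12 + 2 = 14$)
$B{\left(r,13 \right)} + U{\left(-5 \right)} = 13 \left(6 + 13\right) - 5 = 13 \cdot 19 - 5 = 247 - 5 = 242$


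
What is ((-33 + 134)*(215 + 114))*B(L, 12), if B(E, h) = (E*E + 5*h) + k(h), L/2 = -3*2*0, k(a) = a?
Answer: 2392488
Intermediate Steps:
L = 0 (L = 2*(-3*2*0) = 2*(-6*0) = 2*0 = 0)
B(E, h) = E**2 + 6*h (B(E, h) = (E*E + 5*h) + h = (E**2 + 5*h) + h = E**2 + 6*h)
((-33 + 134)*(215 + 114))*B(L, 12) = ((-33 + 134)*(215 + 114))*(0**2 + 6*12) = (101*329)*(0 + 72) = 33229*72 = 2392488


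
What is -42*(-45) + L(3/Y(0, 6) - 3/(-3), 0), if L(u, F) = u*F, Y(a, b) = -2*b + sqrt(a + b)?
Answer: 1890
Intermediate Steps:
Y(a, b) = sqrt(a + b) - 2*b
L(u, F) = F*u
-42*(-45) + L(3/Y(0, 6) - 3/(-3), 0) = -42*(-45) + 0*(3/(sqrt(0 + 6) - 2*6) - 3/(-3)) = 1890 + 0*(3/(sqrt(6) - 12) - 3*(-1/3)) = 1890 + 0*(3/(-12 + sqrt(6)) + 1) = 1890 + 0*(1 + 3/(-12 + sqrt(6))) = 1890 + 0 = 1890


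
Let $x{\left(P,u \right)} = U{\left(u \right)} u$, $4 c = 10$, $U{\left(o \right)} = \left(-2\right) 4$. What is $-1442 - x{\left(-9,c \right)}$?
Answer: $-1422$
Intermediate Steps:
$U{\left(o \right)} = -8$
$c = \frac{5}{2}$ ($c = \frac{1}{4} \cdot 10 = \frac{5}{2} \approx 2.5$)
$x{\left(P,u \right)} = - 8 u$
$-1442 - x{\left(-9,c \right)} = -1442 - \left(-8\right) \frac{5}{2} = -1442 - -20 = -1442 + 20 = -1422$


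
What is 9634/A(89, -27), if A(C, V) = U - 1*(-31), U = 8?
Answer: 9634/39 ≈ 247.03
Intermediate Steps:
A(C, V) = 39 (A(C, V) = 8 - 1*(-31) = 8 + 31 = 39)
9634/A(89, -27) = 9634/39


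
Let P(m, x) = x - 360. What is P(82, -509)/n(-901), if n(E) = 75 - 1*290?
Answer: 869/215 ≈ 4.0419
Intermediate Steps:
n(E) = -215 (n(E) = 75 - 290 = -215)
P(m, x) = -360 + x
P(82, -509)/n(-901) = (-360 - 509)/(-215) = -869*(-1/215) = 869/215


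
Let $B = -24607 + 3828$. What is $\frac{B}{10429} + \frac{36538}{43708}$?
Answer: $- \frac{263576865}{227915366} \approx -1.1565$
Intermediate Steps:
$B = -20779$
$\frac{B}{10429} + \frac{36538}{43708} = - \frac{20779}{10429} + \frac{36538}{43708} = \left(-20779\right) \frac{1}{10429} + 36538 \cdot \frac{1}{43708} = - \frac{20779}{10429} + \frac{18269}{21854} = - \frac{263576865}{227915366}$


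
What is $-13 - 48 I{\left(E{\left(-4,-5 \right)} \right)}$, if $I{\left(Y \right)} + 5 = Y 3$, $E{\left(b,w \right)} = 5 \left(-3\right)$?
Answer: $2387$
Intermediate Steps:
$E{\left(b,w \right)} = -15$
$I{\left(Y \right)} = -5 + 3 Y$ ($I{\left(Y \right)} = -5 + Y 3 = -5 + 3 Y$)
$-13 - 48 I{\left(E{\left(-4,-5 \right)} \right)} = -13 - 48 \left(-5 + 3 \left(-15\right)\right) = -13 - 48 \left(-5 - 45\right) = -13 - -2400 = -13 + 2400 = 2387$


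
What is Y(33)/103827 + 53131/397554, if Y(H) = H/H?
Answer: 612981099/4586315462 ≈ 0.13365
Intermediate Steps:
Y(H) = 1
Y(33)/103827 + 53131/397554 = 1/103827 + 53131/397554 = 612981099/4586315462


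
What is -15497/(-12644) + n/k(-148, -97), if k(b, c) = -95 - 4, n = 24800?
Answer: -312036997/1251756 ≈ -249.28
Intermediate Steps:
k(b, c) = -99
-15497/(-12644) + n/k(-148, -97) = -15497/(-12644) + 24800/(-99) = -15497*(-1/12644) + 24800*(-1/99) = 15497/12644 - 24800/99 = -312036997/1251756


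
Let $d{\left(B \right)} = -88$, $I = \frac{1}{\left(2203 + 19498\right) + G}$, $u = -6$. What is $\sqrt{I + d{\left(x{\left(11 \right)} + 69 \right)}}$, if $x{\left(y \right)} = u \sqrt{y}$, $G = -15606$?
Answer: $\frac{i \sqrt{3269108105}}{6095} \approx 9.3808 i$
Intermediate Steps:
$x{\left(y \right)} = - 6 \sqrt{y}$
$I = \frac{1}{6095}$ ($I = \frac{1}{\left(2203 + 19498\right) - 15606} = \frac{1}{21701 - 15606} = \frac{1}{6095} \approx 0.00016407$)
$\sqrt{I + d{\left(x{\left(11 \right)} + 69 \right)}} = \sqrt{\frac{1}{6095} - 88} = \sqrt{- \frac{536359}{6095}} = \frac{i \sqrt{3269108105}}{6095}$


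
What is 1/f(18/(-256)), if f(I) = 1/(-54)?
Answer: -54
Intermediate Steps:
f(I) = -1/54
1/f(18/(-256)) = 1/(-1/54) = -54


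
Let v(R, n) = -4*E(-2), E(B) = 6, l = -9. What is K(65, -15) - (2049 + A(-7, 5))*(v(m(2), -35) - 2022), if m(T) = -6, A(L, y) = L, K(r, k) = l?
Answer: 4177923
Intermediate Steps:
K(r, k) = -9
v(R, n) = -24 (v(R, n) = -4*6 = -24)
K(65, -15) - (2049 + A(-7, 5))*(v(m(2), -35) - 2022) = -9 - (2049 - 7)*(-24 - 2022) = -9 - 2042*(-2046) = -9 - 1*(-4177932) = -9 + 4177932 = 4177923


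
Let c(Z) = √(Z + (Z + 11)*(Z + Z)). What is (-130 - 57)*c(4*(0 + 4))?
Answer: -748*√55 ≈ -5547.3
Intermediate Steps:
c(Z) = √(Z + 2*Z*(11 + Z)) (c(Z) = √(Z + (11 + Z)*(2*Z)) = √(Z + 2*Z*(11 + Z)))
(-130 - 57)*c(4*(0 + 4)) = (-130 - 57)*√((4*(0 + 4))*(23 + 2*(4*(0 + 4)))) = -187*4*√(23 + 2*(4*4)) = -187*4*√(23 + 2*16) = -187*4*√(23 + 32) = -187*4*√55 = -748*√55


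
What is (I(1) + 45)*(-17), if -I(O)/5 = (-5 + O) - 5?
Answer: -1530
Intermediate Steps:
I(O) = 50 - 5*O (I(O) = -5*((-5 + O) - 5) = -5*(-10 + O) = 50 - 5*O)
(I(1) + 45)*(-17) = ((50 - 5*1) + 45)*(-17) = ((50 - 5) + 45)*(-17) = (45 + 45)*(-17) = 90*(-17) = -1530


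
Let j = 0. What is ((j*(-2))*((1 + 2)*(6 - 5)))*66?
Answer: 0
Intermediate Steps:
((j*(-2))*((1 + 2)*(6 - 5)))*66 = ((0*(-2))*((1 + 2)*(6 - 5)))*66 = (0*(3*1))*66 = (0*3)*66 = 0*66 = 0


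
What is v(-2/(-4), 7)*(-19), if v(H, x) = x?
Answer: -133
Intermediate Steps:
v(-2/(-4), 7)*(-19) = 7*(-19) = -133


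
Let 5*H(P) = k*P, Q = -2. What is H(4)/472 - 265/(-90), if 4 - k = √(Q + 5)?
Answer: 15671/5310 - √3/590 ≈ 2.9483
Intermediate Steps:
k = 4 - √3 (k = 4 - √(-2 + 5) = 4 - √3 ≈ 2.2679)
H(P) = P*(4 - √3)/5 (H(P) = ((4 - √3)*P)/5 = (P*(4 - √3))/5 = P*(4 - √3)/5)
H(4)/472 - 265/(-90) = ((⅕)*4*(4 - √3))/472 - 265/(-90) = (16/5 - 4*√3/5)*(1/472) - 265*(-1/90) = (2/295 - √3/590) + 53/18 = 15671/5310 - √3/590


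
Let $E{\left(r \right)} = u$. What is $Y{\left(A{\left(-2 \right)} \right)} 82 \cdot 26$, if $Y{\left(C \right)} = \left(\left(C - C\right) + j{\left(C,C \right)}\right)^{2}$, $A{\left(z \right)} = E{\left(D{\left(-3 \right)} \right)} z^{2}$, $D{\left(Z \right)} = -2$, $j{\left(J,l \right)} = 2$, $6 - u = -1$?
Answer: $8528$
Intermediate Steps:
$u = 7$ ($u = 6 - -1 = 6 + 1 = 7$)
$E{\left(r \right)} = 7$
$A{\left(z \right)} = 7 z^{2}$
$Y{\left(C \right)} = 4$ ($Y{\left(C \right)} = \left(\left(C - C\right) + 2\right)^{2} = \left(0 + 2\right)^{2} = 2^{2} = 4$)
$Y{\left(A{\left(-2 \right)} \right)} 82 \cdot 26 = 4 \cdot 82 \cdot 26 = 328 \cdot 26 = 8528$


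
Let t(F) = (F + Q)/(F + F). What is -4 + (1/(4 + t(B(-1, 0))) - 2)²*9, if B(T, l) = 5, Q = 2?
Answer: 54668/2209 ≈ 24.748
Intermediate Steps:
t(F) = (2 + F)/(2*F) (t(F) = (F + 2)/(F + F) = (2 + F)/((2*F)) = (2 + F)*(1/(2*F)) = (2 + F)/(2*F))
-4 + (1/(4 + t(B(-1, 0))) - 2)²*9 = -4 + (1/(4 + (½)*(2 + 5)/5) - 2)²*9 = -4 + (1/(4 + (½)*(⅕)*7) - 2)²*9 = -4 + (1/(4 + 7/10) - 2)²*9 = -4 + (1/(47/10) - 2)²*9 = -4 + (10/47 - 2)²*9 = -4 + (-84/47)²*9 = -4 + (7056/2209)*9 = -4 + 63504/2209 = 54668/2209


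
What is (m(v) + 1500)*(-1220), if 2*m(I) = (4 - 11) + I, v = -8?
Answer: -1820850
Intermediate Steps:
m(I) = -7/2 + I/2 (m(I) = ((4 - 11) + I)/2 = (-7 + I)/2 = -7/2 + I/2)
(m(v) + 1500)*(-1220) = ((-7/2 + (½)*(-8)) + 1500)*(-1220) = ((-7/2 - 4) + 1500)*(-1220) = (-15/2 + 1500)*(-1220) = (2985/2)*(-1220) = -1820850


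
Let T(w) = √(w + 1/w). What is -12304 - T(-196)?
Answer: -12304 - I*√38417/14 ≈ -12304.0 - 14.0*I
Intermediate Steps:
-12304 - T(-196) = -12304 - √(-196 + 1/(-196)) = -12304 - √(-196 - 1/196) = -12304 - √(-38417/196) = -12304 - I*√38417/14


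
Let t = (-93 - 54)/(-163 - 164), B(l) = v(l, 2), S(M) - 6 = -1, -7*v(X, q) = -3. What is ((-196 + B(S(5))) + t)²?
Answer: 22164658884/582169 ≈ 38073.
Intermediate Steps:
v(X, q) = 3/7 (v(X, q) = -⅐*(-3) = 3/7)
S(M) = 5 (S(M) = 6 - 1 = 5)
B(l) = 3/7
t = 49/109 (t = -147/(-327) = -147*(-1/327) = 49/109 ≈ 0.44954)
((-196 + B(S(5))) + t)² = ((-196 + 3/7) + 49/109)² = (-1369/7 + 49/109)² = (-148878/763)² = 22164658884/582169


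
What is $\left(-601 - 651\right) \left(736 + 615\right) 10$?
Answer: $-16914520$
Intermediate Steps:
$\left(-601 - 651\right) \left(736 + 615\right) 10 = \left(-1252\right) 1351 \cdot 10 = \left(-1691452\right) 10 = -16914520$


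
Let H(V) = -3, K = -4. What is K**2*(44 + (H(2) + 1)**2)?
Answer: 768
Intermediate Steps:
K**2*(44 + (H(2) + 1)**2) = (-4)**2*(44 + (-3 + 1)**2) = 16*(44 + (-2)**2) = 16*(44 + 4) = 16*48 = 768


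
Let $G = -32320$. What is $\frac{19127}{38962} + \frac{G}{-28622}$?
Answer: $\frac{82122947}{50689562} \approx 1.6201$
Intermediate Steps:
$\frac{19127}{38962} + \frac{G}{-28622} = \frac{19127}{38962} - \frac{32320}{-28622} = 19127 \cdot \frac{1}{38962} - - \frac{16160}{14311} = \frac{19127}{38962} + \frac{16160}{14311} = \frac{82122947}{50689562}$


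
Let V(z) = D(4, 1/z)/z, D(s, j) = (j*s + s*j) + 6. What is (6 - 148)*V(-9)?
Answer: 6532/81 ≈ 80.642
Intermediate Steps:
D(s, j) = 6 + 2*j*s (D(s, j) = (j*s + j*s) + 6 = 2*j*s + 6 = 6 + 2*j*s)
V(z) = (6 + 8/z)/z (V(z) = (6 + 2*4/z)/z = (6 + 8/z)/z)
(6 - 148)*V(-9) = (6 - 148)*(2*(4 + 3*(-9))/(-9)²) = -284*(4 - 27)/81 = -284*(-23)/81 = -142*(-46/81) = 6532/81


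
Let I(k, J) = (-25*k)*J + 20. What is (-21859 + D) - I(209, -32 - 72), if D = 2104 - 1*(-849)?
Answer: -562326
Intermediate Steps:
I(k, J) = 20 - 25*J*k (I(k, J) = -25*J*k + 20 = 20 - 25*J*k)
D = 2953 (D = 2104 + 849 = 2953)
(-21859 + D) - I(209, -32 - 72) = (-21859 + 2953) - (20 - 25*(-32 - 72)*209) = -18906 - (20 - 25*(-104)*209) = -18906 - (20 + 543400) = -18906 - 1*543420 = -18906 - 543420 = -562326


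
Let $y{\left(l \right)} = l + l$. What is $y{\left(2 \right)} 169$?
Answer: $676$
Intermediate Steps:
$y{\left(l \right)} = 2 l$
$y{\left(2 \right)} 169 = 2 \cdot 2 \cdot 169 = 4 \cdot 169 = 676$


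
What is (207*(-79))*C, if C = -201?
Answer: 3286953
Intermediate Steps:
(207*(-79))*C = (207*(-79))*(-201) = -16353*(-201) = 3286953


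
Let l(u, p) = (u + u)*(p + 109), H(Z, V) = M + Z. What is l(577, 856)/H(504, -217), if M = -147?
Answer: 1113610/357 ≈ 3119.4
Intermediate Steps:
H(Z, V) = -147 + Z
l(u, p) = 2*u*(109 + p) (l(u, p) = (2*u)*(109 + p) = 2*u*(109 + p))
l(577, 856)/H(504, -217) = (2*577*(109 + 856))/(-147 + 504) = (2*577*965)/357 = 1113610*(1/357) = 1113610/357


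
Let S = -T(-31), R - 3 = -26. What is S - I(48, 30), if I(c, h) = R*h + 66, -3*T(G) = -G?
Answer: 1903/3 ≈ 634.33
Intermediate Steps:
R = -23 (R = 3 - 26 = -23)
T(G) = G/3 (T(G) = -(-1)*G/3 = G/3)
I(c, h) = 66 - 23*h (I(c, h) = -23*h + 66 = 66 - 23*h)
S = 31/3 (S = -(-31)/3 = -1*(-31/3) = 31/3 ≈ 10.333)
S - I(48, 30) = 31/3 - (66 - 23*30) = 31/3 - (66 - 690) = 31/3 - 1*(-624) = 31/3 + 624 = 1903/3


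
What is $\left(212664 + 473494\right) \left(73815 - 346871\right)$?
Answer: $-187359558848$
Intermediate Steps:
$\left(212664 + 473494\right) \left(73815 - 346871\right) = 686158 \left(-273056\right) = -187359558848$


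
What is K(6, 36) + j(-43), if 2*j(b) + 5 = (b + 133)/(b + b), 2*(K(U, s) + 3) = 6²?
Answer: 515/43 ≈ 11.977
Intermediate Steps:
K(U, s) = 15 (K(U, s) = -3 + (½)*6² = -3 + (½)*36 = -3 + 18 = 15)
j(b) = -5/2 + (133 + b)/(4*b) (j(b) = -5/2 + ((b + 133)/(b + b))/2 = -5/2 + ((133 + b)/((2*b)))/2 = -5/2 + ((133 + b)*(1/(2*b)))/2 = -5/2 + ((133 + b)/(2*b))/2 = -5/2 + (133 + b)/(4*b))
K(6, 36) + j(-43) = 15 + (¼)*(133 - 9*(-43))/(-43) = 15 + (¼)*(-1/43)*(133 + 387) = 15 + (¼)*(-1/43)*520 = 15 - 130/43 = 515/43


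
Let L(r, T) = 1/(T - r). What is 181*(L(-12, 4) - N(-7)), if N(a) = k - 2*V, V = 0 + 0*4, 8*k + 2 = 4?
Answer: -543/16 ≈ -33.938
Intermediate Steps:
k = ¼ (k = -¼ + (⅛)*4 = -¼ + ½ = ¼ ≈ 0.25000)
V = 0 (V = 0 + 0 = 0)
N(a) = ¼ (N(a) = ¼ - 2*0 = ¼ + 0 = ¼)
181*(L(-12, 4) - N(-7)) = 181*(1/(4 - 1*(-12)) - 1*¼) = 181*(1/(4 + 12) - ¼) = 181*(1/16 - ¼) = 181*(-3/16) = -543/16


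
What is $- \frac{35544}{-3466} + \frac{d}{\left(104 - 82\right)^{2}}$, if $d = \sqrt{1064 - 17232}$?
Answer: $\frac{17772}{1733} + \frac{i \sqrt{4042}}{242} \approx 10.255 + 0.26271 i$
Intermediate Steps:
$d = 2 i \sqrt{4042}$ ($d = \sqrt{-16168} = 2 i \sqrt{4042} \approx 127.15 i$)
$- \frac{35544}{-3466} + \frac{d}{\left(104 - 82\right)^{2}} = - \frac{35544}{-3466} + \frac{2 i \sqrt{4042}}{\left(104 - 82\right)^{2}} = \left(-35544\right) \left(- \frac{1}{3466}\right) + \frac{2 i \sqrt{4042}}{22^{2}} = \frac{17772}{1733} + \frac{2 i \sqrt{4042}}{484} = \frac{17772}{1733} + 2 i \sqrt{4042} \cdot \frac{1}{484} = \frac{17772}{1733} + \frac{i \sqrt{4042}}{242}$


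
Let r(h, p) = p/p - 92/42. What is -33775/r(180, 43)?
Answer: 28371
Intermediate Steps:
r(h, p) = -25/21 (r(h, p) = 1 - 92*1/42 = 1 - 46/21 = -25/21)
-33775/r(180, 43) = -33775/(-25/21) = -33775*(-21/25) = 28371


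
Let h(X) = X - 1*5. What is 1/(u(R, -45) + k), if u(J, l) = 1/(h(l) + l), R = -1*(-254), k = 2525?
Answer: 95/239874 ≈ 0.00039604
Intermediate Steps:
h(X) = -5 + X (h(X) = X - 5 = -5 + X)
R = 254
u(J, l) = 1/(-5 + 2*l) (u(J, l) = 1/((-5 + l) + l) = 1/(-5 + 2*l))
1/(u(R, -45) + k) = 1/(1/(-5 + 2*(-45)) + 2525) = 1/(1/(-5 - 90) + 2525) = 1/(1/(-95) + 2525) = 1/(-1/95 + 2525) = 1/(239874/95) = 95/239874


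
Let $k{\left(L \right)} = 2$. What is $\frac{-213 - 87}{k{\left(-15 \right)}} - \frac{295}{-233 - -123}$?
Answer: $- \frac{3241}{22} \approx -147.32$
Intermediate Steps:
$\frac{-213 - 87}{k{\left(-15 \right)}} - \frac{295}{-233 - -123} = \frac{-213 - 87}{2} - \frac{295}{-233 - -123} = \left(-300\right) \frac{1}{2} - \frac{295}{-233 + 123} = -150 - \frac{295}{-110} = -150 - - \frac{59}{22} = -150 + \frac{59}{22} = - \frac{3241}{22}$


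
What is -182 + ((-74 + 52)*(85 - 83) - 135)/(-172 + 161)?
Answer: -1823/11 ≈ -165.73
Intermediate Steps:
-182 + ((-74 + 52)*(85 - 83) - 135)/(-172 + 161) = -182 + (-22*2 - 135)/(-11) = -182 + (-44 - 135)*(-1/11) = -182 - 179*(-1/11) = -182 + 179/11 = -1823/11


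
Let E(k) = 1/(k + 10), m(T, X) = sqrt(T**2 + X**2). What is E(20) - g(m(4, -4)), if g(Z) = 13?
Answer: -389/30 ≈ -12.967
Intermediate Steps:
E(k) = 1/(10 + k)
E(20) - g(m(4, -4)) = 1/(10 + 20) - 1*13 = 1/30 - 13 = -389/30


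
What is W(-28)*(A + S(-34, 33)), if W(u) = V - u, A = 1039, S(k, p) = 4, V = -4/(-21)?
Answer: 88208/3 ≈ 29403.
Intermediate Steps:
V = 4/21 (V = -4*(-1/21) = 4/21 ≈ 0.19048)
W(u) = 4/21 - u
W(-28)*(A + S(-34, 33)) = (4/21 - 1*(-28))*(1039 + 4) = (4/21 + 28)*1043 = (592/21)*1043 = 88208/3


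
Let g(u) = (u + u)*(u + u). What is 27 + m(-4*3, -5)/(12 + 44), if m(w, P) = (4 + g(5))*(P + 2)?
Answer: 150/7 ≈ 21.429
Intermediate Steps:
g(u) = 4*u**2 (g(u) = (2*u)*(2*u) = 4*u**2)
m(w, P) = 208 + 104*P (m(w, P) = (4 + 4*5**2)*(P + 2) = (4 + 4*25)*(2 + P) = (4 + 100)*(2 + P) = 104*(2 + P) = 208 + 104*P)
27 + m(-4*3, -5)/(12 + 44) = 27 + (208 + 104*(-5))/(12 + 44) = 27 + (208 - 520)/56 = 27 - 312*1/56 = 27 - 39/7 = 150/7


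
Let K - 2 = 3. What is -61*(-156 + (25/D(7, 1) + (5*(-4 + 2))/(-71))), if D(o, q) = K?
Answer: 653371/71 ≈ 9202.4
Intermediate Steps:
K = 5 (K = 2 + 3 = 5)
D(o, q) = 5
-61*(-156 + (25/D(7, 1) + (5*(-4 + 2))/(-71))) = -61*(-156 + (25/5 + (5*(-4 + 2))/(-71))) = -61*(-156 + (25*(1/5) + (5*(-2))*(-1/71))) = -61*(-156 + (5 - 10*(-1/71))) = -61*(-156 + (5 + 10/71)) = -61*(-156 + 365/71) = -61*(-10711/71) = 653371/71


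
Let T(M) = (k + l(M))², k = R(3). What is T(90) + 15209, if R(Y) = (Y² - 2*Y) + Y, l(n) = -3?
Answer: 15218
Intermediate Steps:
R(Y) = Y² - Y
k = 6 (k = 3*(-1 + 3) = 3*2 = 6)
T(M) = 9 (T(M) = (6 - 3)² = 3² = 9)
T(90) + 15209 = 9 + 15209 = 15218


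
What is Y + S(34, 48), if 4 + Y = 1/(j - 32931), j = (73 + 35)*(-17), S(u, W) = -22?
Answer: -903943/34767 ≈ -26.000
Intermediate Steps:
j = -1836 (j = 108*(-17) = -1836)
Y = -139069/34767 (Y = -4 + 1/(-1836 - 32931) = -4 + 1/(-34767) = -4 - 1/34767 = -139069/34767 ≈ -4.0000)
Y + S(34, 48) = -139069/34767 - 22 = -903943/34767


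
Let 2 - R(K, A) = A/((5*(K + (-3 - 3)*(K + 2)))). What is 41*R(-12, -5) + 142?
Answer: 10793/48 ≈ 224.85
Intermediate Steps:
R(K, A) = 2 - A/(-60 - 25*K) (R(K, A) = 2 - A/(5*(K + (-3 - 3)*(K + 2))) = 2 - A/(5*(K - 6*(2 + K))) = 2 - A/(5*(K + (-12 - 6*K))) = 2 - A/(5*(-12 - 5*K)) = 2 - A/(-60 - 25*K))
41*R(-12, -5) + 142 = 41*((120 - 5 + 50*(-12))/(5*(12 + 5*(-12)))) + 142 = 41*((120 - 5 - 600)/(5*(12 - 60))) + 142 = 41*((1/5)*(-485)/(-48)) + 142 = 41*((1/5)*(-1/48)*(-485)) + 142 = 41*(97/48) + 142 = 3977/48 + 142 = 10793/48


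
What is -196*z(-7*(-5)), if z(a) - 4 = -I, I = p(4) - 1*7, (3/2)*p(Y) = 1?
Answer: -6076/3 ≈ -2025.3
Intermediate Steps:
p(Y) = 2/3 (p(Y) = (2/3)*1 = 2/3)
I = -19/3 (I = 2/3 - 1*7 = 2/3 - 7 = -19/3 ≈ -6.3333)
z(a) = 31/3 (z(a) = 4 - 1*(-19/3) = 4 + 19/3 = 31/3)
-196*z(-7*(-5)) = -196*31/3 = -6076/3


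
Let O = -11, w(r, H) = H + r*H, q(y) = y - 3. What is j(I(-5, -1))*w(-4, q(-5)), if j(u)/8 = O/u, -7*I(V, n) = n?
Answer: -14784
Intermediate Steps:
q(y) = -3 + y
I(V, n) = -n/7
w(r, H) = H + H*r
j(u) = -88/u (j(u) = 8*(-11/u) = -88/u)
j(I(-5, -1))*w(-4, q(-5)) = (-88/((-⅐*(-1))))*((-3 - 5)*(1 - 4)) = (-88/⅐)*(-8*(-3)) = -88*7*24 = -616*24 = -14784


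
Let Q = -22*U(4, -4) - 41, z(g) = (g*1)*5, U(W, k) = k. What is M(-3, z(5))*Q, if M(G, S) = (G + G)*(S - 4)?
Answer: -5922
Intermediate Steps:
z(g) = 5*g (z(g) = g*5 = 5*g)
Q = 47 (Q = -22*(-4) - 41 = 88 - 41 = 47)
M(G, S) = 2*G*(-4 + S) (M(G, S) = (2*G)*(-4 + S) = 2*G*(-4 + S))
M(-3, z(5))*Q = (2*(-3)*(-4 + 5*5))*47 = (2*(-3)*(-4 + 25))*47 = (2*(-3)*21)*47 = -126*47 = -5922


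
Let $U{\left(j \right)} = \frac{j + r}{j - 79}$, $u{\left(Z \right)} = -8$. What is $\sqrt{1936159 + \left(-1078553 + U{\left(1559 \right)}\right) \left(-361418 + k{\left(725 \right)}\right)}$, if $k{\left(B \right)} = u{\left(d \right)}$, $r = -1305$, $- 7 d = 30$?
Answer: $\frac{\sqrt{53366217089991430}}{370} \approx 6.2436 \cdot 10^{5}$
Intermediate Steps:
$d = - \frac{30}{7}$ ($d = \left(- \frac{1}{7}\right) 30 = - \frac{30}{7} \approx -4.2857$)
$U{\left(j \right)} = \frac{-1305 + j}{-79 + j}$ ($U{\left(j \right)} = \frac{j - 1305}{j - 79} = \frac{-1305 + j}{-79 + j}$)
$k{\left(B \right)} = -8$
$\sqrt{1936159 + \left(-1078553 + U{\left(1559 \right)}\right) \left(-361418 + k{\left(725 \right)}\right)} = \sqrt{1936159 + \left(-1078553 + \frac{-1305 + 1559}{-79 + 1559}\right) \left(-361418 - 8\right)} = \sqrt{1936159 + \left(-1078553 + \frac{1}{1480} \cdot 254\right) \left(-361426\right)} = \sqrt{1936159 + \left(-1078553 + \frac{127}{740}\right) \left(-361426\right)} = \sqrt{1936159 - - \frac{144232302783309}{370}} = \sqrt{1936159 + \frac{144232302783309}{370}} = \sqrt{\frac{144233019162139}{370}} = \frac{\sqrt{53366217089991430}}{370}$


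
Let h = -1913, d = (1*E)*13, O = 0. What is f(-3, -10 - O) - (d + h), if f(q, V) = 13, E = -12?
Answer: 2082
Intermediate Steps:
d = -156 (d = (1*(-12))*13 = -12*13 = -156)
f(-3, -10 - O) - (d + h) = 13 - (-156 - 1913) = 13 - 1*(-2069) = 13 + 2069 = 2082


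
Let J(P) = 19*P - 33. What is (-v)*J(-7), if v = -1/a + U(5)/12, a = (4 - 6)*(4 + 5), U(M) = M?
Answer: 1411/18 ≈ 78.389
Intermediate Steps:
a = -18 (a = -2*9 = -18)
J(P) = -33 + 19*P
v = 17/36 (v = -1/(-18) + 5/12 = -1*(-1/18) + 5*(1/12) = 1/18 + 5/12 = 17/36 ≈ 0.47222)
(-v)*J(-7) = (-1*17/36)*(-33 + 19*(-7)) = -17*(-33 - 133)/36 = -17/36*(-166) = 1411/18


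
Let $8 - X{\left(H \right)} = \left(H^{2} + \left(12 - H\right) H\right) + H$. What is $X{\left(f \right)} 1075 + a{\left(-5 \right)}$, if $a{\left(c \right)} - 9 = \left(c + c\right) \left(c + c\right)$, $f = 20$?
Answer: $-270791$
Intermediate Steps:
$X{\left(H \right)} = 8 - H - H^{2} - H \left(12 - H\right)$ ($X{\left(H \right)} = 8 - \left(\left(H^{2} + \left(12 - H\right) H\right) + H\right) = 8 - \left(\left(H^{2} + H \left(12 - H\right)\right) + H\right) = 8 - \left(H + H^{2} + H \left(12 - H\right)\right) = 8 - H - H^{2} - H \left(12 - H\right)$)
$a{\left(c \right)} = 9 + 4 c^{2}$ ($a{\left(c \right)} = 9 + \left(c + c\right) \left(c + c\right) = 9 + 2 c 2 c = 9 + 4 c^{2}$)
$X{\left(f \right)} 1075 + a{\left(-5 \right)} = \left(8 - 260\right) 1075 + \left(9 + 4 \left(-5\right)^{2}\right) = \left(8 - 260\right) 1075 + \left(9 + 4 \cdot 25\right) = \left(-252\right) 1075 + \left(9 + 100\right) = -270900 + 109 = -270791$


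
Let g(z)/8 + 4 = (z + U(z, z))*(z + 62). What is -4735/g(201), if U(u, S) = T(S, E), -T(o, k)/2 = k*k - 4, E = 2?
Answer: -4735/422872 ≈ -0.011197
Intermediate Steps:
T(o, k) = 8 - 2*k² (T(o, k) = -2*(k*k - 4) = -2*(k² - 4) = -2*(-4 + k²) = 8 - 2*k²)
U(u, S) = 0 (U(u, S) = 8 - 2*2² = 8 - 2*4 = 8 - 8 = 0)
g(z) = -32 + 8*z*(62 + z) (g(z) = -32 + 8*((z + 0)*(z + 62)) = -32 + 8*(z*(62 + z)) = -32 + 8*z*(62 + z))
-4735/g(201) = -4735/(-32 + 8*201² + 496*201) = -4735/(-32 + 8*40401 + 99696) = -4735/(-32 + 323208 + 99696) = -4735/422872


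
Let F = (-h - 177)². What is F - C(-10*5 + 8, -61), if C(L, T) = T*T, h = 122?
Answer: 85680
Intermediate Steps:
C(L, T) = T²
F = 89401 (F = (-1*122 - 177)² = (-122 - 177)² = (-299)² = 89401)
F - C(-10*5 + 8, -61) = 89401 - 1*(-61)² = 89401 - 1*3721 = 89401 - 3721 = 85680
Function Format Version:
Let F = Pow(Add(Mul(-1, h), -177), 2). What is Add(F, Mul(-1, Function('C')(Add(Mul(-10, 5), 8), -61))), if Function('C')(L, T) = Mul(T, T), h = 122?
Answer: 85680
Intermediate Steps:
Function('C')(L, T) = Pow(T, 2)
F = 89401 (F = Pow(Add(Mul(-1, 122), -177), 2) = Pow(Add(-122, -177), 2) = Pow(-299, 2) = 89401)
Add(F, Mul(-1, Function('C')(Add(Mul(-10, 5), 8), -61))) = Add(89401, Mul(-1, Pow(-61, 2))) = Add(89401, Mul(-1, 3721)) = Add(89401, -3721) = 85680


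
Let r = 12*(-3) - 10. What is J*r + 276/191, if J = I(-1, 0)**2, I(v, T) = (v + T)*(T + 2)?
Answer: -34868/191 ≈ -182.55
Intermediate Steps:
I(v, T) = (2 + T)*(T + v) (I(v, T) = (T + v)*(2 + T) = (2 + T)*(T + v))
J = 4 (J = (0**2 + 2*0 + 2*(-1) + 0*(-1))**2 = (0 + 0 - 2 + 0)**2 = (-2)**2 = 4)
r = -46 (r = -36 - 10 = -46)
J*r + 276/191 = 4*(-46) + 276/191 = -184 + 276*(1/191) = -184 + 276/191 = -34868/191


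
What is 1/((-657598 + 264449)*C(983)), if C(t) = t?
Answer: -1/386465467 ≈ -2.5876e-9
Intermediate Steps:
1/((-657598 + 264449)*C(983)) = 1/((-657598 + 264449)*983) = (1/983)/(-393149) = -1/393149*1/983 = -1/386465467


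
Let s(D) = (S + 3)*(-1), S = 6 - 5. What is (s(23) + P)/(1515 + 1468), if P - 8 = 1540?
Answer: 1544/2983 ≈ 0.51760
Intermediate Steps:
P = 1548 (P = 8 + 1540 = 1548)
S = 1
s(D) = -4 (s(D) = (1 + 3)*(-1) = 4*(-1) = -4)
(s(23) + P)/(1515 + 1468) = (-4 + 1548)/(1515 + 1468) = 1544/2983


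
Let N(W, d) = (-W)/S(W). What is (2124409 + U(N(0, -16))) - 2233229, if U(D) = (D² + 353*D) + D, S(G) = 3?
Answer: -108820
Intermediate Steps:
N(W, d) = -W/3
U(D) = D² + 354*D
(2124409 + U(N(0, -16))) - 2233229 = (2124409 + (-⅓*0)*(354 - ⅓*0)) - 2233229 = (2124409 + 0*(354 + 0)) - 2233229 = (2124409 + 0*354) - 2233229 = (2124409 + 0) - 2233229 = 2124409 - 2233229 = -108820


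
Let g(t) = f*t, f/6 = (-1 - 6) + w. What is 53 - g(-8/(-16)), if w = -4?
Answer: 86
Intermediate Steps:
f = -66 (f = 6*((-1 - 6) - 4) = 6*(-7 - 4) = 6*(-11) = -66)
g(t) = -66*t
53 - g(-8/(-16)) = 53 - (-66)*(-8/(-16)) = 53 - (-66)*(-8*(-1/16)) = 53 - (-66)/2 = 53 - 1*(-33) = 53 + 33 = 86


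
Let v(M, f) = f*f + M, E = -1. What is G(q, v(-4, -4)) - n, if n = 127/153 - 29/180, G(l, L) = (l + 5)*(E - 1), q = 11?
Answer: -99967/3060 ≈ -32.669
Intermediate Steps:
v(M, f) = M + f**2 (v(M, f) = f**2 + M = M + f**2)
G(l, L) = -10 - 2*l (G(l, L) = (l + 5)*(-1 - 1) = (5 + l)*(-2) = -10 - 2*l)
n = 2047/3060 (n = 127*(1/153) - 29*1/180 = 127/153 - 29/180 = 2047/3060 ≈ 0.66895)
G(q, v(-4, -4)) - n = (-10 - 2*11) - 1*2047/3060 = (-10 - 22) - 2047/3060 = -32 - 2047/3060 = -99967/3060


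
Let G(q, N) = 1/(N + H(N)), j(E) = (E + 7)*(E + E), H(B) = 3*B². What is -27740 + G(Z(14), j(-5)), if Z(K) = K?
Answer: -32733199/1180 ≈ -27740.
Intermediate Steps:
j(E) = 2*E*(7 + E) (j(E) = (7 + E)*(2*E) = 2*E*(7 + E))
G(q, N) = 1/(N + 3*N²)
-27740 + G(Z(14), j(-5)) = -27740 + 1/(((2*(-5)*(7 - 5)))*(1 + 3*(2*(-5)*(7 - 5)))) = -27740 + 1/(((2*(-5)*2))*(1 + 3*(2*(-5)*2))) = -27740 + 1/((-20)*(1 + 3*(-20))) = -27740 - 1/(20*(1 - 60)) = -27740 - 1/20/(-59) = -27740 - 1/20*(-1/59) = -27740 + 1/1180 = -32733199/1180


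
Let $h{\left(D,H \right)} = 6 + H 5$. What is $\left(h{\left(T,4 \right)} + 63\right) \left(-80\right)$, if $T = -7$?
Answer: $-7120$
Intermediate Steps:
$h{\left(D,H \right)} = 6 + 5 H$
$\left(h{\left(T,4 \right)} + 63\right) \left(-80\right) = \left(\left(6 + 5 \cdot 4\right) + 63\right) \left(-80\right) = \left(\left(6 + 20\right) + 63\right) \left(-80\right) = \left(26 + 63\right) \left(-80\right) = 89 \left(-80\right) = -7120$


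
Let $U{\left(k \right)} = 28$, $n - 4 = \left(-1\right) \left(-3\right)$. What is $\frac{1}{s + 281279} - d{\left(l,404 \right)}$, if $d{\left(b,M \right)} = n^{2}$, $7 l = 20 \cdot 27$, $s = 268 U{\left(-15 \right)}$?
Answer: $- \frac{14150366}{288783} \approx -49.0$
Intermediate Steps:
$n = 7$ ($n = 4 - -3 = 4 + 3 = 7$)
$s = 7504$ ($s = 268 \cdot 28 = 7504$)
$l = \frac{540}{7}$ ($l = \frac{20 \cdot 27}{7} = \frac{1}{7} \cdot 540 = \frac{540}{7} \approx 77.143$)
$d{\left(b,M \right)} = 49$ ($d{\left(b,M \right)} = 7^{2} = 49$)
$\frac{1}{s + 281279} - d{\left(l,404 \right)} = \frac{1}{7504 + 281279} - 49 = \frac{1}{288783} - 49 = - \frac{14150366}{288783}$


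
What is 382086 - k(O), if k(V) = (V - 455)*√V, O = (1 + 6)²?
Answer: 384928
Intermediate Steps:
O = 49 (O = 7² = 49)
k(V) = √V*(-455 + V) (k(V) = (-455 + V)*√V = √V*(-455 + V))
382086 - k(O) = 382086 - √49*(-455 + 49) = 382086 - 7*(-406) = 382086 - 1*(-2842) = 382086 + 2842 = 384928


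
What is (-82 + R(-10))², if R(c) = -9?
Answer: 8281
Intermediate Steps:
(-82 + R(-10))² = (-82 - 9)² = (-91)² = 8281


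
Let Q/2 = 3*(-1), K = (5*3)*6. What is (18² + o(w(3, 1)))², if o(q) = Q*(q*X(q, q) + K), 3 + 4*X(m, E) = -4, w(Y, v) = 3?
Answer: 136161/4 ≈ 34040.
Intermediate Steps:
X(m, E) = -7/4 (X(m, E) = -¾ + (¼)*(-4) = -¾ - 1 = -7/4)
K = 90 (K = 15*6 = 90)
Q = -6 (Q = 2*(3*(-1)) = 2*(-3) = -6)
o(q) = -540 + 21*q/2 (o(q) = -6*(q*(-7/4) + 90) = -6*(-7*q/4 + 90) = -6*(90 - 7*q/4) = -540 + 21*q/2)
(18² + o(w(3, 1)))² = (18² + (-540 + (21/2)*3))² = (324 + (-540 + 63/2))² = (324 - 1017/2)² = (-369/2)² = 136161/4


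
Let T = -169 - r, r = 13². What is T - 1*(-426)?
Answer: 88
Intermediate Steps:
r = 169
T = -338 (T = -169 - 1*169 = -169 - 169 = -338)
T - 1*(-426) = -338 - 1*(-426) = -338 + 426 = 88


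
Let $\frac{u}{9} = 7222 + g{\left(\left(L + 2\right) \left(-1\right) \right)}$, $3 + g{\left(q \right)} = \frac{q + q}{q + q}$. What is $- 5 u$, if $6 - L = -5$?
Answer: $-324900$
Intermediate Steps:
$L = 11$ ($L = 6 - -5 = 6 + 5 = 11$)
$g{\left(q \right)} = -2$ ($g{\left(q \right)} = -3 + \frac{q + q}{q + q} = -3 + \frac{2 q}{2 q} = -3 + 2 q \frac{1}{2 q} = -3 + 1 = -2$)
$u = 64980$ ($u = 9 \left(7222 - 2\right) = 9 \cdot 7220 = 64980$)
$- 5 u = \left(-5\right) 64980 = -324900$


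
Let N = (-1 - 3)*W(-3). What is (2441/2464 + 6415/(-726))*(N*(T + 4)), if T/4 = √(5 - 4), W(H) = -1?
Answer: -637927/2541 ≈ -251.05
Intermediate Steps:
T = 4 (T = 4*√(5 - 4) = 4*√1 = 4*1 = 4)
N = 4 (N = (-1 - 3)*(-1) = -4*(-1) = 4)
(2441/2464 + 6415/(-726))*(N*(T + 4)) = (2441/2464 + 6415/(-726))*(4*(4 + 4)) = (2441*(1/2464) + 6415*(-1/726))*(4*8) = (2441/2464 - 6415/726)*32 = -637927/81312*32 = -637927/2541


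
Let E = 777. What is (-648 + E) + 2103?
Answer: 2232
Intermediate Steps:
(-648 + E) + 2103 = (-648 + 777) + 2103 = 129 + 2103 = 2232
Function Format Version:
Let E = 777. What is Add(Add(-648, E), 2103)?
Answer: 2232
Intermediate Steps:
Add(Add(-648, E), 2103) = Add(Add(-648, 777), 2103) = Add(129, 2103) = 2232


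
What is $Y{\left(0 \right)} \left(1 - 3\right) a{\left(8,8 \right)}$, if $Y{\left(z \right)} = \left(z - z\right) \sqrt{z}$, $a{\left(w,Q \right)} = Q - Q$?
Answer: $0$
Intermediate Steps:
$a{\left(w,Q \right)} = 0$
$Y{\left(z \right)} = 0$ ($Y{\left(z \right)} = 0 \sqrt{z} = 0$)
$Y{\left(0 \right)} \left(1 - 3\right) a{\left(8,8 \right)} = 0 \left(1 - 3\right) 0 = 0 \left(-2\right) 0 = 0 \cdot 0 = 0$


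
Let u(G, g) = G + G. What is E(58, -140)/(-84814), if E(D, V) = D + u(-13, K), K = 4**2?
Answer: -16/42407 ≈ -0.00037730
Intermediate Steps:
K = 16
u(G, g) = 2*G
E(D, V) = -26 + D (E(D, V) = D + 2*(-13) = D - 26 = -26 + D)
E(58, -140)/(-84814) = (-26 + 58)/(-84814) = 32*(-1/84814) = -16/42407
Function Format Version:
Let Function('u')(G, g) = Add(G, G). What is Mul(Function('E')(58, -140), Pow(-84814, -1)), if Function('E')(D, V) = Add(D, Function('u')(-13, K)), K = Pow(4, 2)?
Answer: Rational(-16, 42407) ≈ -0.00037730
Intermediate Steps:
K = 16
Function('u')(G, g) = Mul(2, G)
Function('E')(D, V) = Add(-26, D) (Function('E')(D, V) = Add(D, Mul(2, -13)) = Add(D, -26) = Add(-26, D))
Mul(Function('E')(58, -140), Pow(-84814, -1)) = Mul(Add(-26, 58), Pow(-84814, -1)) = Mul(32, Rational(-1, 84814)) = Rational(-16, 42407)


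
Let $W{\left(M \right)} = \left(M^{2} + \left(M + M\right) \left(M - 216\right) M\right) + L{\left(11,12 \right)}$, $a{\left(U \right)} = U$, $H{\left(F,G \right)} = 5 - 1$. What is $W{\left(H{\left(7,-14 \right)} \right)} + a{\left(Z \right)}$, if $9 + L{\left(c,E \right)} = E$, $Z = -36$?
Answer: $-6801$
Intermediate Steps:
$H{\left(F,G \right)} = 4$
$L{\left(c,E \right)} = -9 + E$
$W{\left(M \right)} = 3 + M^{2} + 2 M^{2} \left(-216 + M\right)$ ($W{\left(M \right)} = \left(M^{2} + \left(M + M\right) \left(M - 216\right) M\right) + \left(-9 + 12\right) = \left(M^{2} + 2 M \left(-216 + M\right) M\right) + 3 = \left(M^{2} + 2 M^{2} \left(-216 + M\right)\right) + 3 = 3 + M^{2} + 2 M^{2} \left(-216 + M\right)$)
$W{\left(H{\left(7,-14 \right)} \right)} + a{\left(Z \right)} = \left(3 - 431 \cdot 4^{2} + 2 \cdot 4^{3}\right) - 36 = \left(3 - 6896 + 2 \cdot 64\right) - 36 = \left(3 - 6896 + 128\right) - 36 = -6765 - 36 = -6801$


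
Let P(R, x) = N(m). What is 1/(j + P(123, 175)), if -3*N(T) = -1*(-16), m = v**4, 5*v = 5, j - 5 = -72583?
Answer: -3/217750 ≈ -1.3777e-5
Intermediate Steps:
j = -72578 (j = 5 - 72583 = -72578)
v = 1 (v = (1/5)*5 = 1)
m = 1 (m = 1**4 = 1)
N(T) = -16/3 (N(T) = -(-1)*(-16)/3 = -1/3*16 = -16/3)
P(R, x) = -16/3
1/(j + P(123, 175)) = 1/(-72578 - 16/3) = 1/(-217750/3) = -3/217750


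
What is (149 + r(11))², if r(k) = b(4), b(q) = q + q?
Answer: 24649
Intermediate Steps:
b(q) = 2*q
r(k) = 8 (r(k) = 2*4 = 8)
(149 + r(11))² = (149 + 8)² = 157² = 24649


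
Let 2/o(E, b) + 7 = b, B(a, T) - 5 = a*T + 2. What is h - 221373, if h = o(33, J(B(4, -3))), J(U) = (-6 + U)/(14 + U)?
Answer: -8190810/37 ≈ -2.2137e+5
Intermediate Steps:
B(a, T) = 7 + T*a (B(a, T) = 5 + (a*T + 2) = 5 + (T*a + 2) = 5 + (2 + T*a) = 7 + T*a)
J(U) = (-6 + U)/(14 + U)
o(E, b) = 2/(-7 + b)
h = -9/37 (h = 2/(-7 + (-6 + (7 - 3*4))/(14 + (7 - 3*4))) = 2/(-7 + (-6 + (7 - 12))/(14 + (7 - 12))) = 2/(-7 + (-6 - 5)/(14 - 5)) = 2/(-7 - 11/9) = 2/(-74/9) = 2*(-9/74) = -9/37 ≈ -0.24324)
h - 221373 = -9/37 - 221373 = -8190810/37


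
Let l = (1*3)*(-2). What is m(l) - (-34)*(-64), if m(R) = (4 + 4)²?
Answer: -2112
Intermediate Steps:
l = -6 (l = 3*(-2) = -6)
m(R) = 64 (m(R) = 8² = 64)
m(l) - (-34)*(-64) = 64 - (-34)*(-64) = 64 - 1*2176 = 64 - 2176 = -2112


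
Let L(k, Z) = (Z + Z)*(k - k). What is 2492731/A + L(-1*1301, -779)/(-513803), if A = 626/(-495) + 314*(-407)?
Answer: -1233901845/63260636 ≈ -19.505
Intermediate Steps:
L(k, Z) = 0 (L(k, Z) = (2*Z)*0 = 0)
A = -63260636/495 (A = 626*(-1/495) - 127798 = -626/495 - 127798 = -63260636/495 ≈ -1.2780e+5)
2492731/A + L(-1*1301, -779)/(-513803) = 2492731/(-63260636/495) + 0/(-513803) = 2492731*(-495/63260636) + 0*(-1/513803) = -1233901845/63260636 + 0 = -1233901845/63260636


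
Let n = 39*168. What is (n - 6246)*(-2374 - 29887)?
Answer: -9871866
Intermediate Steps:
n = 6552
(n - 6246)*(-2374 - 29887) = (6552 - 6246)*(-2374 - 29887) = 306*(-32261) = -9871866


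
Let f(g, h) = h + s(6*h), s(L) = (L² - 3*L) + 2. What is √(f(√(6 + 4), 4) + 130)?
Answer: 8*√10 ≈ 25.298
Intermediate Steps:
s(L) = 2 + L² - 3*L
f(g, h) = 2 - 17*h + 36*h² (f(g, h) = h + (2 + (6*h)² - 18*h) = h + (2 + 36*h² - 18*h) = h + (2 - 18*h + 36*h²) = 2 - 17*h + 36*h²)
√(f(√(6 + 4), 4) + 130) = √((2 - 17*4 + 36*4²) + 130) = √((2 - 68 + 36*16) + 130) = √((2 - 68 + 576) + 130) = √(510 + 130) = √640 = 8*√10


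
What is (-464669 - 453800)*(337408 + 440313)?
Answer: -714312629149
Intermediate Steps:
(-464669 - 453800)*(337408 + 440313) = -918469*777721 = -714312629149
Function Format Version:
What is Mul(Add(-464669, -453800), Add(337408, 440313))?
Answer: -714312629149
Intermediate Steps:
Mul(Add(-464669, -453800), Add(337408, 440313)) = Mul(-918469, 777721) = -714312629149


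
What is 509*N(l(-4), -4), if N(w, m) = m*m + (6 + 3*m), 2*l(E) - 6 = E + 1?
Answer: 5090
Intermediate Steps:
l(E) = 7/2 + E/2 (l(E) = 3 + (E + 1)/2 = 3 + (1 + E)/2 = 3 + (½ + E/2) = 7/2 + E/2)
N(w, m) = 6 + m² + 3*m (N(w, m) = m² + (6 + 3*m) = 6 + m² + 3*m)
509*N(l(-4), -4) = 509*(6 + (-4)² + 3*(-4)) = 509*(6 + 16 - 12) = 509*10 = 5090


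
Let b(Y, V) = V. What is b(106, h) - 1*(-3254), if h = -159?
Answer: 3095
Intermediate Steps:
b(106, h) - 1*(-3254) = -159 - 1*(-3254) = -159 + 3254 = 3095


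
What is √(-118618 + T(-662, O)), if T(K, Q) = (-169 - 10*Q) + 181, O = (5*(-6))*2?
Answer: I*√118006 ≈ 343.52*I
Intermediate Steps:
O = -60 (O = -30*2 = -60)
T(K, Q) = 12 - 10*Q
√(-118618 + T(-662, O)) = √(-118618 + (12 - 10*(-60))) = √(-118618 + (12 + 600)) = √(-118618 + 612) = √(-118006) = I*√118006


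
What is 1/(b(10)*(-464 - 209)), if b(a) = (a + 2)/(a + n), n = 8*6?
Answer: -29/4038 ≈ -0.0071818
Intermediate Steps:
n = 48
b(a) = (2 + a)/(48 + a) (b(a) = (a + 2)/(a + 48) = (2 + a)/(48 + a))
1/(b(10)*(-464 - 209)) = 1/(((2 + 10)/(48 + 10))*(-464 - 209)) = 1/((12/58)*(-673)) = 1/(((1/58)*12)*(-673)) = 1/((6/29)*(-673)) = 1/(-4038/29) = -29/4038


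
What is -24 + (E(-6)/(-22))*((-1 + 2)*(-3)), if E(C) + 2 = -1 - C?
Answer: -519/22 ≈ -23.591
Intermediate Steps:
E(C) = -3 - C (E(C) = -2 + (-1 - C) = -3 - C)
-24 + (E(-6)/(-22))*((-1 + 2)*(-3)) = -24 + ((-3 - 1*(-6))/(-22))*((-1 + 2)*(-3)) = -24 + ((-3 + 6)*(-1/22))*(1*(-3)) = -24 + (3*(-1/22))*(-3) = -24 - 3/22*(-3) = -24 + 9/22 = -519/22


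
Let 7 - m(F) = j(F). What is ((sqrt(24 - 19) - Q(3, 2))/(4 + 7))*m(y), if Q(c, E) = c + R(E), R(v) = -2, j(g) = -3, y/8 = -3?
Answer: -10/11 + 10*sqrt(5)/11 ≈ 1.1237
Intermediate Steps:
y = -24 (y = 8*(-3) = -24)
m(F) = 10 (m(F) = 7 - 1*(-3) = 7 + 3 = 10)
Q(c, E) = -2 + c (Q(c, E) = c - 2 = -2 + c)
((sqrt(24 - 19) - Q(3, 2))/(4 + 7))*m(y) = ((sqrt(24 - 19) - (-2 + 3))/(4 + 7))*10 = ((sqrt(5) - 1*1)/11)*10 = ((sqrt(5) - 1)*(1/11))*10 = ((-1 + sqrt(5))*(1/11))*10 = (-1/11 + sqrt(5)/11)*10 = -10/11 + 10*sqrt(5)/11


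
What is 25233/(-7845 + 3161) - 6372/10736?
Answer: -9398373/1571482 ≈ -5.9806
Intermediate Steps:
25233/(-7845 + 3161) - 6372/10736 = 25233/(-4684) - 6372*1/10736 = 25233*(-1/4684) - 1593/2684 = -25233/4684 - 1593/2684 = -9398373/1571482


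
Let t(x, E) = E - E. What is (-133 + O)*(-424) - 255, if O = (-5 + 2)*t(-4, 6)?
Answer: 56137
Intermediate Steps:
t(x, E) = 0
O = 0 (O = (-5 + 2)*0 = -3*0 = 0)
(-133 + O)*(-424) - 255 = (-133 + 0)*(-424) - 255 = -133*(-424) - 255 = 56392 - 255 = 56137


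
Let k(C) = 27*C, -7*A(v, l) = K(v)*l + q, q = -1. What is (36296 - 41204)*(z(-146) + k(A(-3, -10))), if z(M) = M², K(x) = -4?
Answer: -727164372/7 ≈ -1.0388e+8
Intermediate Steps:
A(v, l) = ⅐ + 4*l/7 (A(v, l) = -(-4*l - 1)/7 = -(-1 - 4*l)/7 = ⅐ + 4*l/7)
(36296 - 41204)*(z(-146) + k(A(-3, -10))) = (36296 - 41204)*((-146)² + 27*(⅐ + (4/7)*(-10))) = -4908*(21316 + 27*(⅐ - 40/7)) = -4908*(21316 + 27*(-39/7)) = -4908*(21316 - 1053/7) = -4908*148159/7 = -727164372/7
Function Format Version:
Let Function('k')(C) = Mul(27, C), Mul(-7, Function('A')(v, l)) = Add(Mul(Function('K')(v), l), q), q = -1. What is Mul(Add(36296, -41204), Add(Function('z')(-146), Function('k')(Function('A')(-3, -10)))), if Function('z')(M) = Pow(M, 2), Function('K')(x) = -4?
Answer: Rational(-727164372, 7) ≈ -1.0388e+8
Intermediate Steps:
Function('A')(v, l) = Add(Rational(1, 7), Mul(Rational(4, 7), l)) (Function('A')(v, l) = Mul(Rational(-1, 7), Add(Mul(-4, l), -1)) = Mul(Rational(-1, 7), Add(-1, Mul(-4, l))) = Add(Rational(1, 7), Mul(Rational(4, 7), l)))
Mul(Add(36296, -41204), Add(Function('z')(-146), Function('k')(Function('A')(-3, -10)))) = Mul(Add(36296, -41204), Add(Pow(-146, 2), Mul(27, Add(Rational(1, 7), Mul(Rational(4, 7), -10))))) = Mul(-4908, Add(21316, Mul(27, Add(Rational(1, 7), Rational(-40, 7))))) = Mul(-4908, Add(21316, Mul(27, Rational(-39, 7)))) = Mul(-4908, Add(21316, Rational(-1053, 7))) = Mul(-4908, Rational(148159, 7)) = Rational(-727164372, 7)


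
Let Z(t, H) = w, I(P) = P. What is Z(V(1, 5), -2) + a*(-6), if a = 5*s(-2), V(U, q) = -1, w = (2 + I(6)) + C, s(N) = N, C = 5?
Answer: 73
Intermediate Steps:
w = 13 (w = (2 + 6) + 5 = 8 + 5 = 13)
a = -10 (a = 5*(-2) = -10)
Z(t, H) = 13
Z(V(1, 5), -2) + a*(-6) = 13 - 10*(-6) = 13 + 60 = 73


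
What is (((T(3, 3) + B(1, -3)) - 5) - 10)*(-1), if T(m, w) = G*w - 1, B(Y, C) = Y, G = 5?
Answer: 0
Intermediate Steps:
T(m, w) = -1 + 5*w (T(m, w) = 5*w - 1 = -1 + 5*w)
(((T(3, 3) + B(1, -3)) - 5) - 10)*(-1) = ((((-1 + 5*3) + 1) - 5) - 10)*(-1) = ((((-1 + 15) + 1) - 5) - 10)*(-1) = (((14 + 1) - 5) - 10)*(-1) = ((15 - 5) - 10)*(-1) = (10 - 10)*(-1) = 0*(-1) = 0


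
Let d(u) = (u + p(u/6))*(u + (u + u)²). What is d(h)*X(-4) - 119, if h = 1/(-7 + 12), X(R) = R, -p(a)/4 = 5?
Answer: -11311/125 ≈ -90.488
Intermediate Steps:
p(a) = -20 (p(a) = -4*5 = -20)
h = ⅕ (h = 1/5 = ⅕ ≈ 0.20000)
d(u) = (-20 + u)*(u + 4*u²) (d(u) = (u - 20)*(u + (u + u)²) = (-20 + u)*(u + (2*u)²) = (-20 + u)*(u + 4*u²))
d(h)*X(-4) - 119 = ((-20 - 79*⅕ + 4*(⅕)²)/5)*(-4) - 119 = ((-20 - 79/5 + 4*(1/25))/5)*(-4) - 119 = ((-20 - 79/5 + 4/25)/5)*(-4) - 119 = ((⅕)*(-891/25))*(-4) - 119 = -891/125*(-4) - 119 = 3564/125 - 119 = -11311/125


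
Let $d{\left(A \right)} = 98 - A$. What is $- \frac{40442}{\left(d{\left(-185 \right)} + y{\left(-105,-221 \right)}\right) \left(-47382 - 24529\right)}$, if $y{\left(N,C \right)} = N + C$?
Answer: $- \frac{40442}{3092173} \approx -0.013079$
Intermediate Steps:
$y{\left(N,C \right)} = C + N$
$- \frac{40442}{\left(d{\left(-185 \right)} + y{\left(-105,-221 \right)}\right) \left(-47382 - 24529\right)} = - \frac{40442}{\left(\left(98 - -185\right) - 326\right) \left(-47382 - 24529\right)} = - \frac{40442}{\left(\left(98 + 185\right) - 326\right) \left(-71911\right)} = - \frac{40442}{\left(283 - 326\right) \left(-71911\right)} = - \frac{40442}{\left(-43\right) \left(-71911\right)} = - \frac{40442}{3092173}$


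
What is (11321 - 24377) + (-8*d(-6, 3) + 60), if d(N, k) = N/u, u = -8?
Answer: -13002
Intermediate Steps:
d(N, k) = -N/8 (d(N, k) = N/(-8) = N*(-⅛) = -N/8)
(11321 - 24377) + (-8*d(-6, 3) + 60) = (11321 - 24377) + (-(-1)*(-6) + 60) = -13056 + (-8*¾ + 60) = -13056 + (-6 + 60) = -13056 + 54 = -13002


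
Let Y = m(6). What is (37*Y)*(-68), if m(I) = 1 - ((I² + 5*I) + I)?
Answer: 178636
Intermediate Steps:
m(I) = 1 - I² - 6*I (m(I) = 1 - (I² + 6*I) = 1 + (-I² - 6*I) = 1 - I² - 6*I)
Y = -71 (Y = 1 - 1*6² - 6*6 = 1 - 1*36 - 36 = 1 - 36 - 36 = -71)
(37*Y)*(-68) = (37*(-71))*(-68) = -2627*(-68) = 178636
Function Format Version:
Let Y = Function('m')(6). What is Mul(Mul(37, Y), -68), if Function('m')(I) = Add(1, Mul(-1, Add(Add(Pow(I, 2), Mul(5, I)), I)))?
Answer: 178636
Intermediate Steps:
Function('m')(I) = Add(1, Mul(-1, Pow(I, 2)), Mul(-6, I)) (Function('m')(I) = Add(1, Mul(-1, Add(Pow(I, 2), Mul(6, I)))) = Add(1, Add(Mul(-1, Pow(I, 2)), Mul(-6, I))) = Add(1, Mul(-1, Pow(I, 2)), Mul(-6, I)))
Y = -71 (Y = Add(1, Mul(-1, Pow(6, 2)), Mul(-6, 6)) = Add(1, Mul(-1, 36), -36) = Add(1, -36, -36) = -71)
Mul(Mul(37, Y), -68) = Mul(Mul(37, -71), -68) = Mul(-2627, -68) = 178636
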